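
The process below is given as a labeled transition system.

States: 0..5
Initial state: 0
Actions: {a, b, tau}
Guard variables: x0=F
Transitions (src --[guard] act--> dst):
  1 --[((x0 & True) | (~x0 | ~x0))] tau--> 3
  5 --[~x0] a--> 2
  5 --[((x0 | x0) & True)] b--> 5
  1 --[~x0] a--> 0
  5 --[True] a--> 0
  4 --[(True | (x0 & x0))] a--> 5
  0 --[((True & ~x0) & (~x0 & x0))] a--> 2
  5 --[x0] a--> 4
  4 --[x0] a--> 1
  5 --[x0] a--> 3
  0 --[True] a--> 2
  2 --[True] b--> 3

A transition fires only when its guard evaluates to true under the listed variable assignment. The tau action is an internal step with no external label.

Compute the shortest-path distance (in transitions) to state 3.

Answer: 2

Working:
Layered search for 3:
  Layer 0: {0}
  Layer 1: {2}
  Layer 2: {3}
depth(3)=2, e.g. a·b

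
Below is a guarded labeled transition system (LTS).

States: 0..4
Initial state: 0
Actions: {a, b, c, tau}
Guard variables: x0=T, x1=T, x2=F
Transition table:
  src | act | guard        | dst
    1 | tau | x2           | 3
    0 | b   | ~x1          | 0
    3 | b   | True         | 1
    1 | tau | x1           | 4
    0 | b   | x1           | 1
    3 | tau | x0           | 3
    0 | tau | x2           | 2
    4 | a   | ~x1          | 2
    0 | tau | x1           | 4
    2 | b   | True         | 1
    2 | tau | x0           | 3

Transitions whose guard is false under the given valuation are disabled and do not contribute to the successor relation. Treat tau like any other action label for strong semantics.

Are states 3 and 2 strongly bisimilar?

Answer: BISIMILAR

Working:
Refine partition for ~:
  round 0: {{0,1,2,3,4}}
  round 1: {{0,2,3},{1},{4}}
  round 2: {{0},{1},{2,3},{4}}
4 equivalence class(es) (converged in 3)
[3]={2,3}  [2]={2,3}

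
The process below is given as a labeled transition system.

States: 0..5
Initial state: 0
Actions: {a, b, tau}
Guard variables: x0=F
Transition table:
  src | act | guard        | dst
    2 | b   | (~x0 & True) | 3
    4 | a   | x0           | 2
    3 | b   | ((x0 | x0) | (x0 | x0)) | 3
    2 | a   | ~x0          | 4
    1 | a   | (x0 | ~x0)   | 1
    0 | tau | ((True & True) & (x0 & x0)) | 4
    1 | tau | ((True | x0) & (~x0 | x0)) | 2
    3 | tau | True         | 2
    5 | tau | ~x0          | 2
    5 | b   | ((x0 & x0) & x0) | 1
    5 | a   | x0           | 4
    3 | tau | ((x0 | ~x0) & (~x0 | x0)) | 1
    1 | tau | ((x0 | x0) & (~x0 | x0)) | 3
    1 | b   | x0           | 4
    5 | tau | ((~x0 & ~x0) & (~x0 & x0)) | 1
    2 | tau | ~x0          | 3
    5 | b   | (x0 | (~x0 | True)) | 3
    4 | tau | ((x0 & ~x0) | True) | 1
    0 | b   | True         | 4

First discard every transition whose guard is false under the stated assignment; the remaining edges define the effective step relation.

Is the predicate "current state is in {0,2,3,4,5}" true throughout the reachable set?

Safe = {0,2,3,4,5}
Reachable = {0,1,2,3,4}
  0: safe
  1: VIOLATES
  2: safe
  3: safe
  4: safe
counterexample path to 1: b·tau

Answer: INVARIANT VIOLATED at state 1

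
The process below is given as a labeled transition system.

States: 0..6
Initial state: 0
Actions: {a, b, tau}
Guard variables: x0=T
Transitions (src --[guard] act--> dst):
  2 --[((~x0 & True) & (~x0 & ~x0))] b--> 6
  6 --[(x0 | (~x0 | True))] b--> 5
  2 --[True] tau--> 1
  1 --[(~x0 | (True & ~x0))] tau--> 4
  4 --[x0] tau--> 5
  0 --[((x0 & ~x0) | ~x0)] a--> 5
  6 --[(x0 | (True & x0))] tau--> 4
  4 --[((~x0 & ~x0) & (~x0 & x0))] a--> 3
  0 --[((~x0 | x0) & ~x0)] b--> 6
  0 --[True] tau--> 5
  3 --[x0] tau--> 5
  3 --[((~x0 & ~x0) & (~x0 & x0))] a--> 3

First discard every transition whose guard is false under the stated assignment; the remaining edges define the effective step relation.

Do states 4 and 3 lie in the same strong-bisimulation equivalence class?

Answer: BISIMILAR

Analysis:
Compute ~ classes (split until stable):
  round 0: {{0,1,2,3,4,5,6}}
  round 1: {{0,2,3,4},{1,5},{6}}
3 equivalence class(es) (converged in 2)
4∈{0,2,3,4}, 3∈{0,2,3,4}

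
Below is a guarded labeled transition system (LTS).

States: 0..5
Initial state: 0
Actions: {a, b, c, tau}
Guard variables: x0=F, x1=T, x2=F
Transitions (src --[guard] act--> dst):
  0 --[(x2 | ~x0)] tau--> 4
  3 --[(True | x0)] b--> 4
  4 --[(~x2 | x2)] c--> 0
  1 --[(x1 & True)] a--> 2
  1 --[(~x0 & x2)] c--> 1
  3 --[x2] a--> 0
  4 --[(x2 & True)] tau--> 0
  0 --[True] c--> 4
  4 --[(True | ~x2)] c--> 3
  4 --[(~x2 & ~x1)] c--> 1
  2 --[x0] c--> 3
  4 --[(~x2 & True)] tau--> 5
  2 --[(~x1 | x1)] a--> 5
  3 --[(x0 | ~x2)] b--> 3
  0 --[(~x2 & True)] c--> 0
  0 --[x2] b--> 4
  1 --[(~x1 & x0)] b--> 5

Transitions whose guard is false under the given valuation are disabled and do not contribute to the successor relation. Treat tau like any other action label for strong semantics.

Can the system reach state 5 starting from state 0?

Answer: REACHABLE

Working:
After dropping false guards: 10 live edges.
depth 0: {0}
depth 1: {4}  now seen {0,4}
depth 2: {3,5}  now seen {0,3,4,5}
Reach set: {0,3,4,5}
Path to 5: tau·tau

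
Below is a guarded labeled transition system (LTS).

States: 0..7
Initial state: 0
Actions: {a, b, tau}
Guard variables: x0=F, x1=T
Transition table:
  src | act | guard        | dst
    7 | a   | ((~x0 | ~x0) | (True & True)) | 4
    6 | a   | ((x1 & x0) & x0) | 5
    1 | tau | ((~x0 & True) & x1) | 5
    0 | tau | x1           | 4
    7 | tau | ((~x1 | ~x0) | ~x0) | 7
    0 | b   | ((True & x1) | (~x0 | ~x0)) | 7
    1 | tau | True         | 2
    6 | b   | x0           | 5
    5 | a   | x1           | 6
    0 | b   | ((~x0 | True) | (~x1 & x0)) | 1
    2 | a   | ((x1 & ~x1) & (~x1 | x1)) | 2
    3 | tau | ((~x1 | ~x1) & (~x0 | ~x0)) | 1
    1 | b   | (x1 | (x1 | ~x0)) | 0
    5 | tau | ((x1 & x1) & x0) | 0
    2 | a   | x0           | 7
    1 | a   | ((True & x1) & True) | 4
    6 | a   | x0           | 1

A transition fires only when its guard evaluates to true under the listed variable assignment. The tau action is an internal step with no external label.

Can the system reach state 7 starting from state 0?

After dropping false guards: 10 live edges.
Layer 0: {0}
Layer 1: {1,4,7}  cumulative {0,1,4,7}
Layer 2: {2,5}  cumulative {0,1,2,4,5,7}
Layer 3: {6}  cumulative {0,1,2,4,5,6,7}
Reach set: {0,1,2,4,5,6,7}
witness 7: b

Answer: REACHABLE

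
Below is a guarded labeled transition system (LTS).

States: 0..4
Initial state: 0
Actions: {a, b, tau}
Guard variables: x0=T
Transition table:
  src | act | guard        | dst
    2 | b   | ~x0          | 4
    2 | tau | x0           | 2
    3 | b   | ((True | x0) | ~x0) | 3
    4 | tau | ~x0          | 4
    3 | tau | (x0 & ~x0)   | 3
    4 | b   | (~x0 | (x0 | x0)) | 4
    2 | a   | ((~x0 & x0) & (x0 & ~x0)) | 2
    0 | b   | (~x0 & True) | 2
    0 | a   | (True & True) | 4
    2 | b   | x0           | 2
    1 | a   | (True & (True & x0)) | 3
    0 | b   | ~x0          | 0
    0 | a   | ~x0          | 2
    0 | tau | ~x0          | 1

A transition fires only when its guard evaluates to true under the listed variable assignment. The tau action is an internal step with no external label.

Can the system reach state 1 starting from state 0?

Answer: UNREACHABLE

Working:
After dropping false guards: 6 live edges.
depth 0: {0}
depth 1: {4}  now seen {0,4}
R = {0,4}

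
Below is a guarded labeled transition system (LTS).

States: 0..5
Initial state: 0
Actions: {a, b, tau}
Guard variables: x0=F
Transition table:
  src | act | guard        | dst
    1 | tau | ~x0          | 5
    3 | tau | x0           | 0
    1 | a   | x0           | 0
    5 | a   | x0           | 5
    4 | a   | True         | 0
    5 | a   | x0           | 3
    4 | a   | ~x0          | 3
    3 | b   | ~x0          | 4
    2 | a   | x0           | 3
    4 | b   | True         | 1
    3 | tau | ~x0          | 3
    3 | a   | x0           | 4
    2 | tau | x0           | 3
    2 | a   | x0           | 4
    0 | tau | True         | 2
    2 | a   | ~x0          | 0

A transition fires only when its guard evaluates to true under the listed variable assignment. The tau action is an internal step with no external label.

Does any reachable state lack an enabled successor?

R = {0,2}
  0: tau→2  [1 exit(s)]
  2: a→0  [1 exit(s)]

Answer: DEADLOCK-FREE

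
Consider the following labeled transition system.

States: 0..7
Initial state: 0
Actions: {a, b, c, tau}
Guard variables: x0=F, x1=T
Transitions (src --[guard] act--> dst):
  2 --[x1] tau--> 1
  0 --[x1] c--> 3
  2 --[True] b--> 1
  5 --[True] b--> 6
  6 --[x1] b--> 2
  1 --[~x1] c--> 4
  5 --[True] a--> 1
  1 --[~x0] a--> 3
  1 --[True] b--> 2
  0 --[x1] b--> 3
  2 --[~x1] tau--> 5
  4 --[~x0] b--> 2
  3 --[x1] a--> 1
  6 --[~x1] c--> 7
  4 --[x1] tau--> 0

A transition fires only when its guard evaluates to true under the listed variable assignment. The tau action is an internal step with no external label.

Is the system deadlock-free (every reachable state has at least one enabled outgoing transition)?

Answer: DEADLOCK-FREE

Working:
R = {0,1,2,3}
  0: b→3  c→3  [deg 2]
  1: a→3  b→2  [deg 2]
  2: b→1  tau→1  [deg 2]
  3: a→1  [deg 1]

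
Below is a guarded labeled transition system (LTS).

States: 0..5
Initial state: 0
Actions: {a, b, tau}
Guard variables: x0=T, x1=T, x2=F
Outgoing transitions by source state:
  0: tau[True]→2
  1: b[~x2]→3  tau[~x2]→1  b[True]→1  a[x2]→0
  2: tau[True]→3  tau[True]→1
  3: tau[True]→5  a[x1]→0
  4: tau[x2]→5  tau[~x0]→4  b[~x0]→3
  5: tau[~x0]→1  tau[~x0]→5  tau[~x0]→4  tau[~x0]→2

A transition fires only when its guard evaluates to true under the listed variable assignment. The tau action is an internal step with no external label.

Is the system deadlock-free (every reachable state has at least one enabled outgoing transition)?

Answer: DEADLOCK at state 5

Trace:
Reach set: {0,1,2,3,5}
  0: tau→2  [1 exit(s)]
  1: b→1  b→3  tau→1  [3 exit(s)]
  2: tau→1  tau→3  [2 exit(s)]
  3: a→0  tau→5  [2 exit(s)]
  5: ∅  [deadlock]
Path to 5: tau·tau·tau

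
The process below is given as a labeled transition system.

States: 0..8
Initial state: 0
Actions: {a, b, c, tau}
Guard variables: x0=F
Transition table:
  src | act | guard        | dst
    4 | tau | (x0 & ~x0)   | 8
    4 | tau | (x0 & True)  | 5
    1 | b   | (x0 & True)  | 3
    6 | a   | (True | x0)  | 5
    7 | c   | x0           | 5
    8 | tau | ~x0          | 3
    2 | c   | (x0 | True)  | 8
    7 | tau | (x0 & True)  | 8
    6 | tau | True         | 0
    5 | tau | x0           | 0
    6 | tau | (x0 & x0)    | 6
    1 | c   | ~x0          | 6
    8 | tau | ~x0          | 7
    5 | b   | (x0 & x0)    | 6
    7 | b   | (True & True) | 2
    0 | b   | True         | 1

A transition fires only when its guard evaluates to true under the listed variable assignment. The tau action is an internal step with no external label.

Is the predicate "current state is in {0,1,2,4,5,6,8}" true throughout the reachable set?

Answer: INVARIANT HOLDS

Working:
Safe = {0,1,2,4,5,6,8}
R = {0,1,5,6}
  0: ok
  1: ok
  5: ok
  6: ok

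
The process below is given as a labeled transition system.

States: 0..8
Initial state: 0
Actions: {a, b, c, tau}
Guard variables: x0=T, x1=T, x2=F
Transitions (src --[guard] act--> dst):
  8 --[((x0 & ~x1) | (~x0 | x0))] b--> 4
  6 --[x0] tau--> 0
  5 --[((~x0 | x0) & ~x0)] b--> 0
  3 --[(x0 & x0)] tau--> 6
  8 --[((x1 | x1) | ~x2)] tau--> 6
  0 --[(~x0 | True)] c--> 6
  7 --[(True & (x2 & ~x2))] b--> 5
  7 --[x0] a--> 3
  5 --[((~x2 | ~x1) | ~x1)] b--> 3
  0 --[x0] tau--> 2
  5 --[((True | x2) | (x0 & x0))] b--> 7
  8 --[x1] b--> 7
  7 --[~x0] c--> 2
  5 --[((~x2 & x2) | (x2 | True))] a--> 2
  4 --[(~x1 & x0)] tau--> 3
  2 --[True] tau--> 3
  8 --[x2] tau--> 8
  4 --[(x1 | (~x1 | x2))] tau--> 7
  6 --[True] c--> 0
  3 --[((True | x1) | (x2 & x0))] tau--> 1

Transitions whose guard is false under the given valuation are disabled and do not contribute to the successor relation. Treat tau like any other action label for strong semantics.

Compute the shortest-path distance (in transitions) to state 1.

Answer: 3

Working:
Breadth-first toward 1:
  depth 0: {0}
  depth 1: {2,6}
  depth 2: {3}
  depth 3: {1}
1 enters at depth 3; path tau·tau·tau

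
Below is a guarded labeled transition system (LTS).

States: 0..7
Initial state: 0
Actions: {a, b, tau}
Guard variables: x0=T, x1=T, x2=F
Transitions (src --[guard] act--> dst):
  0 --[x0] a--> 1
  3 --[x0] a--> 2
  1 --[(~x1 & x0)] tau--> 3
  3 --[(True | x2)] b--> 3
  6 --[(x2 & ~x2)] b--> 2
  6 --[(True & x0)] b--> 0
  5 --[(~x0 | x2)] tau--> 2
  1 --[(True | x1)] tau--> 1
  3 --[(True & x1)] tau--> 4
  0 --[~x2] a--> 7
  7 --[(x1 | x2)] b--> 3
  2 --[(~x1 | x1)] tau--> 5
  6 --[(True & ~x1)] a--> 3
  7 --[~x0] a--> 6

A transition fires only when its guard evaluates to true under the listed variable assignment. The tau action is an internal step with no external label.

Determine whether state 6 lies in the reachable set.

Answer: UNREACHABLE

Analysis:
Guard filter leaves 9 enabled edge(s).
Layer 0: {0}
Layer 1: {1,7}  total {0,1,7}
Layer 2: {3}  total {0,1,3,7}
Layer 3: {2,4}  total {0,1,2,3,4,7}
Layer 4: {5}  total {0,1,2,3,4,5,7}
Reach set: {0,1,2,3,4,5,7}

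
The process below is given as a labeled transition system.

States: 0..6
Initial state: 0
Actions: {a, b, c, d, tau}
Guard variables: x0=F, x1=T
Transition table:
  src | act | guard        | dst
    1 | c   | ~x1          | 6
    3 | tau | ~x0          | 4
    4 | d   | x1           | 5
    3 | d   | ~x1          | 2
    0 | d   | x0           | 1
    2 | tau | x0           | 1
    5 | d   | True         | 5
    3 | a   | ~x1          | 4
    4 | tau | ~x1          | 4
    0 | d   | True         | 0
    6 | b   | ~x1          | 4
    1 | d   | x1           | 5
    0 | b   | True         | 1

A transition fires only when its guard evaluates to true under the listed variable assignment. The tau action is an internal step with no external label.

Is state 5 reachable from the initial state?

After dropping false guards: 6 live edges.
depth 0: {0}
depth 1: {1}  total {0,1}
depth 2: {5}  total {0,1,5}
R = {0,1,5}
Path to 5: b·d

Answer: REACHABLE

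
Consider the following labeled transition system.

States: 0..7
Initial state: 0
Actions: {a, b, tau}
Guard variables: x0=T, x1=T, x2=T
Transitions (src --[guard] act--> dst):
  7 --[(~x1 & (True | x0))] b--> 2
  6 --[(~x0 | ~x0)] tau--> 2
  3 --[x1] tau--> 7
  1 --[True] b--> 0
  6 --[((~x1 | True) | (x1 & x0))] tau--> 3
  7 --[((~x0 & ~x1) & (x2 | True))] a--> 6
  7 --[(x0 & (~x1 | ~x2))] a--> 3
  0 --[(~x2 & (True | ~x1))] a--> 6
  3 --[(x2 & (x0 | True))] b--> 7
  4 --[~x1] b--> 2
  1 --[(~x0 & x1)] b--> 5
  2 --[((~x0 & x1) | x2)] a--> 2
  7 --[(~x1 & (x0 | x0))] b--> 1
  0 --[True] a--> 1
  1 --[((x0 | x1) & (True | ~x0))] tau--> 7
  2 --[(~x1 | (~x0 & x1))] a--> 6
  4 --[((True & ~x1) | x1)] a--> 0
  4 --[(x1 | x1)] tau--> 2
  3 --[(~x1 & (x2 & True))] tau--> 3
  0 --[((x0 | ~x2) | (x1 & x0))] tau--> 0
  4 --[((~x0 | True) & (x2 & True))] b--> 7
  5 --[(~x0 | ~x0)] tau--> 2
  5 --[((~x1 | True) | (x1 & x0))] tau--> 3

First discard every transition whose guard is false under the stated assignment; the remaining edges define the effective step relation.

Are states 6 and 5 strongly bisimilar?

Answer: BISIMILAR

Trace:
Refine partition for ~:
  π0 = {{0,1,2,3,4,5,6,7}}
  π1 = {{0},{1,3},{2},{4},{5,6},{7}}
  π2 = {{0},{1},{2},{3},{4},{5,6},{7}}
7 equivalence class(es) (converged in 3)
6∈{5,6}, 5∈{5,6}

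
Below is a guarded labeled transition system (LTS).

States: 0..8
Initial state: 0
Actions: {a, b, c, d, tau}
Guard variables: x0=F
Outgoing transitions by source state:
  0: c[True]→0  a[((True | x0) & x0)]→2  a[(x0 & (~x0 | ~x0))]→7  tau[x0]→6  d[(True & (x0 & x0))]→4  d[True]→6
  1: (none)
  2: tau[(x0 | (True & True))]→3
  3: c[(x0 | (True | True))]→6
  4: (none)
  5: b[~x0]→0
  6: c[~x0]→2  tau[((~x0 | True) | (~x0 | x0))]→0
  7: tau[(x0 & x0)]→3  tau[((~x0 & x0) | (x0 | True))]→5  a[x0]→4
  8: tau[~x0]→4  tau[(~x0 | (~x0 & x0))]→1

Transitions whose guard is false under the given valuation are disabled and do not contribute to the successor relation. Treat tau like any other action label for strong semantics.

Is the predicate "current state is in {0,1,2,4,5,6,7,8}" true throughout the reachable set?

Inv-set: {0,1,2,4,5,6,7,8}
Reachable = {0,2,3,6}
  0: ok
  2: ok
  3: outside
  6: ok
witness against invariant: d·c·tau → 3

Answer: INVARIANT VIOLATED at state 3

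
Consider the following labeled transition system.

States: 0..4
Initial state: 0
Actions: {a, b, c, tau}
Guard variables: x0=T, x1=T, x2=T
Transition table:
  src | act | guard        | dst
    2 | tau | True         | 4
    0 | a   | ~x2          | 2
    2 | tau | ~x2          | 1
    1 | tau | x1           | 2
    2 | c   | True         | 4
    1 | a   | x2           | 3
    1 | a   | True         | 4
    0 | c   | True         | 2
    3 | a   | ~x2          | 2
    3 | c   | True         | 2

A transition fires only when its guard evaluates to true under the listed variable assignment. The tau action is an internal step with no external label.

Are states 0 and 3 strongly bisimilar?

Compute ~ classes (split until stable):
  π0 = {{0,1,2,3,4}}
  π1 = {{0,3},{1},{2},{4}}
4 equivalence class(es) (converged in 2)
[0]={0,3}  [3]={0,3}

Answer: BISIMILAR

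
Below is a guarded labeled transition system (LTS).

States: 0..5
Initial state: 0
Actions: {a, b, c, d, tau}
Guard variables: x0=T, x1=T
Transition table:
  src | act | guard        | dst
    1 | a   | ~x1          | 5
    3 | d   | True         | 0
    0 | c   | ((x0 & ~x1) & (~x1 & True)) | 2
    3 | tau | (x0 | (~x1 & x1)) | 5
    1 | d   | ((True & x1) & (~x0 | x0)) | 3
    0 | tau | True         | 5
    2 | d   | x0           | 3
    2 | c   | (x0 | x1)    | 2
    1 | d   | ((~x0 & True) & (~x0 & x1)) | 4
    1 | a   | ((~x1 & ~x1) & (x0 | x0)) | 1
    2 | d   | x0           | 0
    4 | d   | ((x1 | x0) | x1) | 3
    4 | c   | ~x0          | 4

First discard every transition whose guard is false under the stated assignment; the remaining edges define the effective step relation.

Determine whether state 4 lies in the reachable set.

Guard filter leaves 8 enabled edge(s).
depth 0: {0}
depth 1: {5}  cumulative {0,5}
Reach set: {0,5}

Answer: UNREACHABLE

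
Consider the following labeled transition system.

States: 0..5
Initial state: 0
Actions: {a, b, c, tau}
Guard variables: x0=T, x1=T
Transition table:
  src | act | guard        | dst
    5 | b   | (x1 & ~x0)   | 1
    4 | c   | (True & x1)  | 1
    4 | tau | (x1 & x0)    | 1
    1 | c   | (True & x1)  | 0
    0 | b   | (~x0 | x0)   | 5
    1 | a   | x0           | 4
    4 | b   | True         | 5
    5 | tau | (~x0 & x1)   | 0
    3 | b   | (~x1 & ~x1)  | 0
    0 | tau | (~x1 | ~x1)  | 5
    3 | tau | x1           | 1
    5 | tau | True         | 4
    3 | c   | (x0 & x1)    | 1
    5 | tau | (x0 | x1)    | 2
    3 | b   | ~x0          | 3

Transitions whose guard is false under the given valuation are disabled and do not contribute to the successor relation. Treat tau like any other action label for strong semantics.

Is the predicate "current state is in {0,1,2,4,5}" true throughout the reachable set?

Inv-set: {0,1,2,4,5}
Reachable = {0,1,2,4,5}
  0: ok
  1: ok
  2: ok
  4: ok
  5: ok

Answer: INVARIANT HOLDS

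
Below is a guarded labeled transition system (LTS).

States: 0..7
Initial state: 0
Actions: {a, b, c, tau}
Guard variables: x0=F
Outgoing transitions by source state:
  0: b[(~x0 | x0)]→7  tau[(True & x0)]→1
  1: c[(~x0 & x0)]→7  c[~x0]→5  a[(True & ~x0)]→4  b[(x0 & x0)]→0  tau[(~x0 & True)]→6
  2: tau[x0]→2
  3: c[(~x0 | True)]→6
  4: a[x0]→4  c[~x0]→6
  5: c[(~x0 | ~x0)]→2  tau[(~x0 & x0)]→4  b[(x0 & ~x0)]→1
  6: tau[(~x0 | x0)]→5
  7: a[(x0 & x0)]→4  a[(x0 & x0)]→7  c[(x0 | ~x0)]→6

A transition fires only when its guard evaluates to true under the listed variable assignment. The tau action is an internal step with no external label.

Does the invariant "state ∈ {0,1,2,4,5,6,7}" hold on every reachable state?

Answer: INVARIANT HOLDS

Trace:
Inv-set: {0,1,2,4,5,6,7}
Reachable = {0,2,5,6,7}
  0: ✓
  2: ✓
  5: ✓
  6: ✓
  7: ✓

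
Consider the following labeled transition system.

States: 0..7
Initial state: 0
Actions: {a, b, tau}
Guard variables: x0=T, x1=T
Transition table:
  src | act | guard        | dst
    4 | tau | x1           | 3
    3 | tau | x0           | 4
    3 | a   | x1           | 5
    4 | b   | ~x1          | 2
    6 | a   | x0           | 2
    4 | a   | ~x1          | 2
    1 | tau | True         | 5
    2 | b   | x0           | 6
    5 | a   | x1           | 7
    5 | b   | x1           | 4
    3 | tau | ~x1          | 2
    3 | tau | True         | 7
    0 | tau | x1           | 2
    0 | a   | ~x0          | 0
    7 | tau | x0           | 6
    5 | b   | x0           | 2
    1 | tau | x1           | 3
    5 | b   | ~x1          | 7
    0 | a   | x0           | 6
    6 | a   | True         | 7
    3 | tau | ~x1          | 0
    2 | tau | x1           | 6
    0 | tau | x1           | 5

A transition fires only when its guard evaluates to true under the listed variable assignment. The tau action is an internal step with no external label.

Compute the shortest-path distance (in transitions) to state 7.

Answer: 2

Trace:
Breadth-first toward 7:
  depth 0: {0}
  depth 1: {2,5,6}
  depth 2: {4,7}
depth(7)=2, e.g. a·a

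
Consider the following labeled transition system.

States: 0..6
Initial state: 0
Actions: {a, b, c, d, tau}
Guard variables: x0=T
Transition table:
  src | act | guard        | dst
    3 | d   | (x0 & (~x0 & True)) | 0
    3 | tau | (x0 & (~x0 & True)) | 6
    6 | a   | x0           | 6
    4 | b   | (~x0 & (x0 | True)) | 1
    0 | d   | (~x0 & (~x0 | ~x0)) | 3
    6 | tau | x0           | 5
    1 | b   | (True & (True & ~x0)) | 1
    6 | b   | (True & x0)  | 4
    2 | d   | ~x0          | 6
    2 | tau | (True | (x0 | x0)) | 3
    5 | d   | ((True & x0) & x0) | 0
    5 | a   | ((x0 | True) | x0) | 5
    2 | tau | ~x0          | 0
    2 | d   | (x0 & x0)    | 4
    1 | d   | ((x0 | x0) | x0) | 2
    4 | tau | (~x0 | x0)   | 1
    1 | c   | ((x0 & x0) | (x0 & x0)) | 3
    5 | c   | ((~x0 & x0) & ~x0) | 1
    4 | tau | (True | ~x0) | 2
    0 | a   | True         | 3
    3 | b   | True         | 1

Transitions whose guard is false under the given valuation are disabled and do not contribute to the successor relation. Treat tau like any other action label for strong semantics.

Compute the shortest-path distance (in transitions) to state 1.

Answer: 2

Trace:
Breadth-first toward 1:
  Layer 0: {0}
  Layer 1: {3}
  Layer 2: {1}
depth(1)=2, e.g. a·b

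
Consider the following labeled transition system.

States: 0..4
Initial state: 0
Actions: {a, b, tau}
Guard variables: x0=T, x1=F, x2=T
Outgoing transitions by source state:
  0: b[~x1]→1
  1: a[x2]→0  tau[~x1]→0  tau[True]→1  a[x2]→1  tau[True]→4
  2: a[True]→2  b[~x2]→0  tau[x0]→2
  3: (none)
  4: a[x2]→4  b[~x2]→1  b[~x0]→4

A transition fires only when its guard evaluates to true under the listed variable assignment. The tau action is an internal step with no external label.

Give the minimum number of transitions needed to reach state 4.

Answer: 2

Working:
Layered search for 4:
  L0 = {0}
  L1 = {1}
  L2 = {4}
depth(4)=2, e.g. b·tau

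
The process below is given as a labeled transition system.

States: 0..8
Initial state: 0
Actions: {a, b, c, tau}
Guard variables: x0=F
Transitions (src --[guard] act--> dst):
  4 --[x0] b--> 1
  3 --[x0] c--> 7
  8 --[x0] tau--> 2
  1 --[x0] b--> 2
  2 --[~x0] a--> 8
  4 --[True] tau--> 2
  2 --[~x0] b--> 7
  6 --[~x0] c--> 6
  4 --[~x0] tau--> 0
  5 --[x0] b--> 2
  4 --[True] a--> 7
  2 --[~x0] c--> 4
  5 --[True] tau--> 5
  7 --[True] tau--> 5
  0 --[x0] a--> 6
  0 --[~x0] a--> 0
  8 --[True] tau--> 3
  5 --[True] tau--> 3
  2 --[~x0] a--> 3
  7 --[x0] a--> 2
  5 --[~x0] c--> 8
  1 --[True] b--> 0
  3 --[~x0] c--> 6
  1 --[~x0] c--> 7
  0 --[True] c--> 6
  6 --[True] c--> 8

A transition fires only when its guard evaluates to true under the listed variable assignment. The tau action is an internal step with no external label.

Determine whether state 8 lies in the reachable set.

Answer: REACHABLE

Trace:
After dropping false guards: 19 live edges.
Layer 0: {0}
Layer 1: {6}  now seen {0,6}
Layer 2: {8}  now seen {0,6,8}
Layer 3: {3}  now seen {0,3,6,8}
Reach set: {0,3,6,8}
trace reaching 8: c·c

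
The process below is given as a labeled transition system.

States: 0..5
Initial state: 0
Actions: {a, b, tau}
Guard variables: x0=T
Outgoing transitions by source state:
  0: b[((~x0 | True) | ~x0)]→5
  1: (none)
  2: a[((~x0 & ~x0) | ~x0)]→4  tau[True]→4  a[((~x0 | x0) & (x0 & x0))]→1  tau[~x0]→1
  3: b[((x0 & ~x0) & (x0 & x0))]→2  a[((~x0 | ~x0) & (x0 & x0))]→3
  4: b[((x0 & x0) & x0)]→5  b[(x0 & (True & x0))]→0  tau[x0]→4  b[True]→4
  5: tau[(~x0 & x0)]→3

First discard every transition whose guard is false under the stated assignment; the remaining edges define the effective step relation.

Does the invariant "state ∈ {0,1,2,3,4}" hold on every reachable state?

Allowed set {0,1,2,3,4}
Reach set: {0,5}
  0: safe
  5: VIOLATES
witness against invariant: b → 5

Answer: INVARIANT VIOLATED at state 5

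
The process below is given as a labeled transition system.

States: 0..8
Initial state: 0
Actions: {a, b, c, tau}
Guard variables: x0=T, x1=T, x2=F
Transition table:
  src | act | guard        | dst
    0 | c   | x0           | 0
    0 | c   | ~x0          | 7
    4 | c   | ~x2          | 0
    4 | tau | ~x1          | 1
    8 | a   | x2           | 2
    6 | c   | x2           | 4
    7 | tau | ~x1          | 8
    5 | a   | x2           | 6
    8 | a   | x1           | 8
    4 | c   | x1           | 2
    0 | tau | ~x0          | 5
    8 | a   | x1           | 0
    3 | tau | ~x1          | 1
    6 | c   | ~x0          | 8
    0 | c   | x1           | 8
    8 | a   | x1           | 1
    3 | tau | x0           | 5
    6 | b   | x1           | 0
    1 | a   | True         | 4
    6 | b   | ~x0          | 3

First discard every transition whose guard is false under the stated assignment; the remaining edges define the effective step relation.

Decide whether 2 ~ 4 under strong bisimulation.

Bisimulation quotient by refinement:
  round 0: {{0,1,2,3,4,5,6,7,8}}
  round 1: {{0,4},{1,8},{2,5,7},{3},{6}}
  round 2: {{0},{1},{2,5,7},{3},{4},{6},{8}}
stable after 3 split(s): 7 block(s)
class of 2: {2,5,7}; class of 4: {4}

Answer: NOT BISIMILAR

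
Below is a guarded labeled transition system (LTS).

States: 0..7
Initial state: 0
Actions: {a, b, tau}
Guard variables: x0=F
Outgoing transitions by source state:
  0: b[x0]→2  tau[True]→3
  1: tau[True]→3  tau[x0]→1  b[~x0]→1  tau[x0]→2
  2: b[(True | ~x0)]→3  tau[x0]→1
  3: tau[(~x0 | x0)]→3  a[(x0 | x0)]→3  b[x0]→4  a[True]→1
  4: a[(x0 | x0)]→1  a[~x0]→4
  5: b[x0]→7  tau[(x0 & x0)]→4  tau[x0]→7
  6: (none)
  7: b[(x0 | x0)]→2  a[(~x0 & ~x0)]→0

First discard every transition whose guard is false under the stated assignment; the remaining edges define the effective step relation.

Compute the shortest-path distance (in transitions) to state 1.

BFS to 1:
  depth 0: {0}
  depth 1: {3}
  depth 2: {1}
first hit 1 at d=2 via tau·a

Answer: 2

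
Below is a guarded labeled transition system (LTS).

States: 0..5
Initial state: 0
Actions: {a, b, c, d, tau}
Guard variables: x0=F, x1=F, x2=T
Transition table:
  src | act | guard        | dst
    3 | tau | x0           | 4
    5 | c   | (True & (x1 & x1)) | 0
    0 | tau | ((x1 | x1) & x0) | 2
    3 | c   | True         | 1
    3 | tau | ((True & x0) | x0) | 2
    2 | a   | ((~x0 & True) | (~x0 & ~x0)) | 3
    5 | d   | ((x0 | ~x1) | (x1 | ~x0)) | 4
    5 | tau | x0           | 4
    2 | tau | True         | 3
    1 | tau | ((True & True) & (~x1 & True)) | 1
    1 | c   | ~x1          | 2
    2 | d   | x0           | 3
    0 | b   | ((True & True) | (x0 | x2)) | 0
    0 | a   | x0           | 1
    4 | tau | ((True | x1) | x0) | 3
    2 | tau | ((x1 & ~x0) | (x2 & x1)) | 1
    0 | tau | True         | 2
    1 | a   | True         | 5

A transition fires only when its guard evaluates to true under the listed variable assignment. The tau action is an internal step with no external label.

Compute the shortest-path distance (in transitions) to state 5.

Layered search for 5:
  L0 = {0}
  L1 = {2}
  L2 = {3}
  L3 = {1}
  L4 = {5}
5 enters at depth 4; path tau·a·c·a

Answer: 4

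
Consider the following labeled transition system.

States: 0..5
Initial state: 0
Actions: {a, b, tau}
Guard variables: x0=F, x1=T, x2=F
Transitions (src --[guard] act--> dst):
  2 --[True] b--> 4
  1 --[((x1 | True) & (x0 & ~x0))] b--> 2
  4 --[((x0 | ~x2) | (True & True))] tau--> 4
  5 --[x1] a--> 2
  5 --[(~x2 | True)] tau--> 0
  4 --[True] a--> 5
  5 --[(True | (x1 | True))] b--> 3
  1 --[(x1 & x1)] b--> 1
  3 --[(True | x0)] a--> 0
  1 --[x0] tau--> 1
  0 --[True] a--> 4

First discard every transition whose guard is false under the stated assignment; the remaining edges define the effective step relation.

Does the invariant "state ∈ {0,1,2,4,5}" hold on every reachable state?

Answer: INVARIANT VIOLATED at state 3

Analysis:
Safe = {0,1,2,4,5}
Reachable = {0,2,3,4,5}
  0: ok
  2: ok
  3: VIOLATES
  4: ok
  5: ok
witness against invariant: a·a·b → 3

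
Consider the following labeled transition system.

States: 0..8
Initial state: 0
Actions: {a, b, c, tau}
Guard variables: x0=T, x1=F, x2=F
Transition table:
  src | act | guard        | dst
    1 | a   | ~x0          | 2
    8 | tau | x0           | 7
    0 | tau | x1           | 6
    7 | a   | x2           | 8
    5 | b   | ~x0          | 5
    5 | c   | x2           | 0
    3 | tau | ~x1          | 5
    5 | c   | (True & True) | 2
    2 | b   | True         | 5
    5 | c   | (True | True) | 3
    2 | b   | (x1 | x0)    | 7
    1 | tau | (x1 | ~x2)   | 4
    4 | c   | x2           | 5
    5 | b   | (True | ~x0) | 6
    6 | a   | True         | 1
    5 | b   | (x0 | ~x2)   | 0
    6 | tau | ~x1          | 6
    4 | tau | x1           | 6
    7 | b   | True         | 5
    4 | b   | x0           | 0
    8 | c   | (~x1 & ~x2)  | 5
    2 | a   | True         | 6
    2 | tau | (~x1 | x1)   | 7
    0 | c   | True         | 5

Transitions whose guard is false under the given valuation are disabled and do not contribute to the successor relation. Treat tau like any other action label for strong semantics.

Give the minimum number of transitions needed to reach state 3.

BFS to 3:
  Layer 0: {0}
  Layer 1: {5}
  Layer 2: {2,3,6}
3 enters at depth 2; path c·c

Answer: 2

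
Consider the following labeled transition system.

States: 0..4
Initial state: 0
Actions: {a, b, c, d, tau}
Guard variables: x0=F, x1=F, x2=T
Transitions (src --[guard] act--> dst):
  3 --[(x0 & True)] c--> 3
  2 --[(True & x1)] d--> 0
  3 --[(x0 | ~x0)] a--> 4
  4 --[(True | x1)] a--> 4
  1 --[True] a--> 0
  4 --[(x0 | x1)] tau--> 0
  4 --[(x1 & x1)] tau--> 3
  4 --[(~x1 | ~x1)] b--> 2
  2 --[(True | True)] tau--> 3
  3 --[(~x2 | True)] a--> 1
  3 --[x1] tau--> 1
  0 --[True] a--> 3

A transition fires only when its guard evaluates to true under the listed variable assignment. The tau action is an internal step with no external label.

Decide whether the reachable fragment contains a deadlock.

R = {0,1,2,3,4}
  0: a→3  [1 out]
  1: a→0  [1 out]
  2: tau→3  [1 out]
  3: a→1  a→4  [2 out]
  4: a→4  b→2  [2 out]

Answer: DEADLOCK-FREE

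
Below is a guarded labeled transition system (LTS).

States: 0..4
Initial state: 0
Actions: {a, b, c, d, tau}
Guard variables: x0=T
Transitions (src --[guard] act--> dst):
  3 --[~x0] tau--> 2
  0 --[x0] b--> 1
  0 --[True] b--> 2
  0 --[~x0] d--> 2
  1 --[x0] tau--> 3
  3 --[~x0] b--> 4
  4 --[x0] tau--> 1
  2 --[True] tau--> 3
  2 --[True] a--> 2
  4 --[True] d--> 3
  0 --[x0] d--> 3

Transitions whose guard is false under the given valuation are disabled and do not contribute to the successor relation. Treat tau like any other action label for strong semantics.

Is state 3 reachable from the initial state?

Answer: REACHABLE

Analysis:
Guard filter leaves 8 enabled edge(s).
depth 0: {0}
depth 1: {1,2,3}  cumulative {0,1,2,3}
R = {0,1,2,3}
witness 3: d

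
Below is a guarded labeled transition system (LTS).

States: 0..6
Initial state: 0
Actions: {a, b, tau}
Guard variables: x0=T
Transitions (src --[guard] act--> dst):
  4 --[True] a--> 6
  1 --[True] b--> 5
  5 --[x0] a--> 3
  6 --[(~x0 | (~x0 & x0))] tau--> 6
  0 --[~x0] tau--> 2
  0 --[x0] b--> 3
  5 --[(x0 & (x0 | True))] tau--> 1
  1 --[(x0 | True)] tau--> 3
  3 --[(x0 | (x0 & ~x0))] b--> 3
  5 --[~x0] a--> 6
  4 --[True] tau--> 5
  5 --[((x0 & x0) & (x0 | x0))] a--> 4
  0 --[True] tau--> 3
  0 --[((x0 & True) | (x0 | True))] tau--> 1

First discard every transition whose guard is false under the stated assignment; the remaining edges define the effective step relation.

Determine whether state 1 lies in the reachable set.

Answer: REACHABLE

Analysis:
After dropping false guards: 11 live edges.
L0 = {0}
L1 = {1,3}  now seen {0,1,3}
L2 = {5}  now seen {0,1,3,5}
L3 = {4}  now seen {0,1,3,4,5}
L4 = {6}  now seen {0,1,3,4,5,6}
Reach set: {0,1,3,4,5,6}
trace reaching 1: tau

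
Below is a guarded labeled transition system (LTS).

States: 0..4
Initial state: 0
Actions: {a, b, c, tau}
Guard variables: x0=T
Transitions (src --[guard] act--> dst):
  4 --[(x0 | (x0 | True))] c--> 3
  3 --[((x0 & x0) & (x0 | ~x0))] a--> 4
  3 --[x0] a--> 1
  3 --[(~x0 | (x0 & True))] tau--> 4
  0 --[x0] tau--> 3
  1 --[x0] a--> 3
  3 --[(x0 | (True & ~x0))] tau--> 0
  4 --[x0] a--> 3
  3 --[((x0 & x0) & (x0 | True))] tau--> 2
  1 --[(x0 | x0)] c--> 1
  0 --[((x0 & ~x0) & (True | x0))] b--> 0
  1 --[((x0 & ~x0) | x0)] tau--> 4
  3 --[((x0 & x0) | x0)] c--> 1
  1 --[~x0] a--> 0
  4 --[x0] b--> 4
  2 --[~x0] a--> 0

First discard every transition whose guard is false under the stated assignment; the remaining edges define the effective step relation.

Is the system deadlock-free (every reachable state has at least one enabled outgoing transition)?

Reach set: {0,1,2,3,4}
  0: tau→3  [1 exit(s)]
  1: a→3  c→1  tau→4  [3 exit(s)]
  2: ∅  [deadlock]
  3: a→1  a→4  c→1  tau→0  tau→2  tau→4  [6 exit(s)]
  4: a→3  b→4  c→3  [3 exit(s)]
witness 2: tau·tau

Answer: DEADLOCK at state 2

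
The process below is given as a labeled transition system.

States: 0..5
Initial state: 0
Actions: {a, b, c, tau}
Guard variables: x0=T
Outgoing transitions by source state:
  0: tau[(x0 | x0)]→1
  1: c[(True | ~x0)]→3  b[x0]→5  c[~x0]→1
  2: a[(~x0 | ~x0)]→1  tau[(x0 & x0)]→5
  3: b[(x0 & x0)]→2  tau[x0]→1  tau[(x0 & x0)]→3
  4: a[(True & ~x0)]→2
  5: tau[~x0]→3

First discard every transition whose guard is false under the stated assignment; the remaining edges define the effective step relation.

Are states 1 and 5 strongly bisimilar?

Answer: NOT BISIMILAR

Analysis:
Refine partition for ~:
  P[0] = {{0,1,2,3,4,5}}
  P[1] = {{0,2},{1},{3},{4,5}}
  P[2] = {{0},{1},{2},{3},{4,5}}
Fixed point at round 3; 5 class(es).
[1]={1}  [5]={4,5}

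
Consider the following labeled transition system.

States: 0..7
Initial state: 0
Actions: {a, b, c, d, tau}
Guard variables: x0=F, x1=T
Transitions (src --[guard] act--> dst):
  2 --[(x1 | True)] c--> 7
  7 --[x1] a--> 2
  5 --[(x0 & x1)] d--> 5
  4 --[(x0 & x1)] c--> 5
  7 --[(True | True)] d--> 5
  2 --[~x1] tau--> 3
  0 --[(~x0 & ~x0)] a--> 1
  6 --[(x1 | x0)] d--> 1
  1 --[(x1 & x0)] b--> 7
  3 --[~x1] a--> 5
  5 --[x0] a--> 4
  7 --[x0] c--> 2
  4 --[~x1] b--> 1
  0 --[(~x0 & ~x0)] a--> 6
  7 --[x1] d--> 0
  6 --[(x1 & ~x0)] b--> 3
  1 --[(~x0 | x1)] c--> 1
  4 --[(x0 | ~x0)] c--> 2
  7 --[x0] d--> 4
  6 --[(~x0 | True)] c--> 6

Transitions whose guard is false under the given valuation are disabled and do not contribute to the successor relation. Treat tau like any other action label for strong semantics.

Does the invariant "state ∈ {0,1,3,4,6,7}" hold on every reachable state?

Answer: INVARIANT HOLDS

Analysis:
Inv-set: {0,1,3,4,6,7}
Reach set: {0,1,3,6}
  0: ok
  1: ok
  3: ok
  6: ok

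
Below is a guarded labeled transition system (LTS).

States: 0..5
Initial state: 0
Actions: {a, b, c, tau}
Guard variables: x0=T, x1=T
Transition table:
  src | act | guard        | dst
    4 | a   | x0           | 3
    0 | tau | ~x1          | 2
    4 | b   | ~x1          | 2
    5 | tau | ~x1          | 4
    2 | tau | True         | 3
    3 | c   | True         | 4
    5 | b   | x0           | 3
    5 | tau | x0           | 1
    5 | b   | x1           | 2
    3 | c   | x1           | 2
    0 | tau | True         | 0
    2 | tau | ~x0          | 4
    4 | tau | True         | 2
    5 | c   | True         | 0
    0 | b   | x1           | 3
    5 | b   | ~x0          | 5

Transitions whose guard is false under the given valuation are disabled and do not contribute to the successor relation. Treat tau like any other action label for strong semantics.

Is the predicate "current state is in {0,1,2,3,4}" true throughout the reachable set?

Inv-set: {0,1,2,3,4}
Reachable = {0,2,3,4}
  0: safe
  2: safe
  3: safe
  4: safe

Answer: INVARIANT HOLDS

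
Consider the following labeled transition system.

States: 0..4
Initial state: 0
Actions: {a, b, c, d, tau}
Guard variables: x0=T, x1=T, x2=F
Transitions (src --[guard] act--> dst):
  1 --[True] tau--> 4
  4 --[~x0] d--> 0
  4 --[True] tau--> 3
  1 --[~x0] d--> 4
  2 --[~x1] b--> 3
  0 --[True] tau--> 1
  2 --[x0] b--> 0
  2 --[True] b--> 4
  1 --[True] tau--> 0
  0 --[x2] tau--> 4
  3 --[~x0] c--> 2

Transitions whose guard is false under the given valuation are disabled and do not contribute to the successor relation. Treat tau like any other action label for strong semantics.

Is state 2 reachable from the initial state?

Answer: UNREACHABLE

Trace:
6 transition(s) survive guard evaluation.
depth 0: {0}
depth 1: {1}  total {0,1}
depth 2: {4}  total {0,1,4}
depth 3: {3}  total {0,1,3,4}
Reach set: {0,1,3,4}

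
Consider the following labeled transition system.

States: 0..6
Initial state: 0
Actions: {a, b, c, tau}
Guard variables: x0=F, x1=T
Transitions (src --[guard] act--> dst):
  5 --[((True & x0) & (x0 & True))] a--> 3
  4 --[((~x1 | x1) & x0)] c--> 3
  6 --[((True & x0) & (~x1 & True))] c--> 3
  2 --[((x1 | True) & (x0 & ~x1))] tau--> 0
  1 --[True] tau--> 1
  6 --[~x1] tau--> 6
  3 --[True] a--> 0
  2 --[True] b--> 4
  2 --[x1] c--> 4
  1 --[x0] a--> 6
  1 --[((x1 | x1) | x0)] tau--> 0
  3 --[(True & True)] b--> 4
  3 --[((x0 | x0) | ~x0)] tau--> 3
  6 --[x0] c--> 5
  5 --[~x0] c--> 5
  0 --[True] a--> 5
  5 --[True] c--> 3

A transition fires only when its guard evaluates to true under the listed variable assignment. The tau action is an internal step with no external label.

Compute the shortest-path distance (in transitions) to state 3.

Breadth-first toward 3:
  depth 0: {0}
  depth 1: {5}
  depth 2: {3}
depth(3)=2, e.g. a·c

Answer: 2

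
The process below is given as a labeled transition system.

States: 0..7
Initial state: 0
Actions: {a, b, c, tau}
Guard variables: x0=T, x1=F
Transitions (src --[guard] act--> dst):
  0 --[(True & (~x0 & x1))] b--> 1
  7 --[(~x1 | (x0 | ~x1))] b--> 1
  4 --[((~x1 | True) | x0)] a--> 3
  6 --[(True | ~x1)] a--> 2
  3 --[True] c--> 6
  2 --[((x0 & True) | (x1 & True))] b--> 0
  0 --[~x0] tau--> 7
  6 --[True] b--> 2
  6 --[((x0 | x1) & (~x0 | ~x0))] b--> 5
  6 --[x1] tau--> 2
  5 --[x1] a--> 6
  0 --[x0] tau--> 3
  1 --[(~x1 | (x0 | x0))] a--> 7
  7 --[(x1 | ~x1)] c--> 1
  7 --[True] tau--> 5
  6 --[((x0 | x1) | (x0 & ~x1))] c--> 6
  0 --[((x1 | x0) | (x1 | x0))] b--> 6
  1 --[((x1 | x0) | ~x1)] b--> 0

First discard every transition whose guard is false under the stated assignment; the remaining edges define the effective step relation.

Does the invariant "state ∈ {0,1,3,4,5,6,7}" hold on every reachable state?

Allowed set {0,1,3,4,5,6,7}
Reachable = {0,2,3,6}
  0: safe
  2: VIOLATES
  3: safe
  6: safe
witness against invariant: b·a → 2

Answer: INVARIANT VIOLATED at state 2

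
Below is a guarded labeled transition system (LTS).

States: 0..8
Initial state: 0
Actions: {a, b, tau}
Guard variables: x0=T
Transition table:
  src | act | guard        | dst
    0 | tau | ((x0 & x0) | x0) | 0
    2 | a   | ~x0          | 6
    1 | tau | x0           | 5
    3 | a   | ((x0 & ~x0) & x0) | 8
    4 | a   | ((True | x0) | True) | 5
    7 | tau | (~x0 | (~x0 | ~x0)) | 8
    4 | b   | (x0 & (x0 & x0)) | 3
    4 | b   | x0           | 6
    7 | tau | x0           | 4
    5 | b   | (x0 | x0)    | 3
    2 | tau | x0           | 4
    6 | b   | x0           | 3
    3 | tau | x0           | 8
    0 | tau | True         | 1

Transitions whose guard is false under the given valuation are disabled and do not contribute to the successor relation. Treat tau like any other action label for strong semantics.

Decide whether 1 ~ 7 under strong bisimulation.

Refine partition for ~:
  P[0] = {{0,1,2,3,4,5,6,7,8}}
  P[1] = {{0,1,2,3,7},{4},{5,6},{8}}
  P[2] = {{0},{1},{2,7},{3},{4},{5,6},{8}}
7 equivalence class(es) (converged in 3)
class of 1: {1}; class of 7: {2,7}

Answer: NOT BISIMILAR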